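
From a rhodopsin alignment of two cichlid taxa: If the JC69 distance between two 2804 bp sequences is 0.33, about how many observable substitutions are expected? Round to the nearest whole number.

749

Invert JC69: p = (3/4)(1 − e^(−4d/3)) = 0.75 × (1 − e^(-0.44)) = 0.75 × (1 − 0.644036) = 0.266973.
Expected differing sites = pL ≈ 0.266973 × 2804 = 748.592292 ≈ 749.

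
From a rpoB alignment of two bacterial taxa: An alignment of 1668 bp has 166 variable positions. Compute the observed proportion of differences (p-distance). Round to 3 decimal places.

p = 166/1668 = 0.099520… ≈ 0.100 (to 3 d.p.).

0.100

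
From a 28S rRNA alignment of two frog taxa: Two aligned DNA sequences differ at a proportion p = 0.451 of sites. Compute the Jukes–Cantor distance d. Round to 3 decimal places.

0.690

d = −(3/4) ln(1 − 4p/3) = −0.75 ln(1 − 0.601333) = −0.75 ln(0.398667)
  = −0.75 × (-0.919629) = 0.689722 substitutions/site.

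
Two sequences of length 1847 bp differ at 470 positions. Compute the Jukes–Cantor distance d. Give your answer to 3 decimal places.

0.311

p = 470/1847 ≈ 0.254467.
d = −(3/4) ln(1 − 4p/3) = −0.75 ln(1 − 0.339289) = −0.75 ln(0.660711)
  = −0.75 × (-0.414439) = 0.310829 substitutions/site.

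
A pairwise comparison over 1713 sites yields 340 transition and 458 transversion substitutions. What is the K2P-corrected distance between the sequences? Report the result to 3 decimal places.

P = 340/1713 ≈ 0.198482 and Q = 458/1713 ≈ 0.267367.
Under the Kimura two-parameter model, d = −½ ln(1 − 2P − Q) − ¼ ln(1 − 2Q).
1 − 2P − Q = 0.335669, giving −½ ln(0.335669) = 0.545815.
1 − 2Q = 0.465266, giving −¼ ln(0.465266) = 0.191286.
d = 0.545815 + 0.191286 = 0.737101.

0.737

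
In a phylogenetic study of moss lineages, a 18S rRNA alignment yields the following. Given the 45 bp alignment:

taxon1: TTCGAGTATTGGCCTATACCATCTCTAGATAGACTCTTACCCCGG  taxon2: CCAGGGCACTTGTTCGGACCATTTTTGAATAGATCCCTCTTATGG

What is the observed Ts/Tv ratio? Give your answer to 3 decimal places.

Transitions are A↔G and C↔T; transversions are all other mismatches.
Transitions: 19. Transversions: 5.
R = 19/5 = 3.800.

3.800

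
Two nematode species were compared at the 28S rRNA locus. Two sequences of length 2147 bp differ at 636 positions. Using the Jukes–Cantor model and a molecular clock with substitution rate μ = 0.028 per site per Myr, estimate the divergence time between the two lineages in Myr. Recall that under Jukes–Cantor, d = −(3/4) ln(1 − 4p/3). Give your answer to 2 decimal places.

6.73

p = 636/2147 ≈ 0.296227.
d = −(3/4) ln(1 − 4p/3) = −0.75 ln(1 − 0.394969) = −0.75 ln(0.605031)
  = −0.75 × (-0.502476) = 0.376857 substitutions/site.
Under a molecular clock d = 2μt, so t = d/(2μ) = 0.376857 / (2 × 0.028) = 6.73 Myr.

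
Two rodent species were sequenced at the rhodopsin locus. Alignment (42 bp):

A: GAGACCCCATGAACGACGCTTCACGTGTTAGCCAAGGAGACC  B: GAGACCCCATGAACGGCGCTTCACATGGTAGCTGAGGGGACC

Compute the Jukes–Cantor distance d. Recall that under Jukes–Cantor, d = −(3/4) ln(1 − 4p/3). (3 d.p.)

The sequences differ at 6 of 42 sites (16, 25, 28, 33, 34, 38), so p = 6/42 ≈ 0.142857.
d = −(3/4) ln(1 − 4p/3) = −0.75 ln(1 − 0.190476) = −0.75 ln(0.809524)
  = −0.75 × (-0.211309) = 0.158482 substitutions/site.

0.158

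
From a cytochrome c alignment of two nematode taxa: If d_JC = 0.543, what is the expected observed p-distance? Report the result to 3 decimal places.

p = (3/4)(1 − e^(−4d/3)) = 0.75 × (1 − e^(-0.724)) = 0.75 × (1 − 0.484809) = 0.386393.

0.386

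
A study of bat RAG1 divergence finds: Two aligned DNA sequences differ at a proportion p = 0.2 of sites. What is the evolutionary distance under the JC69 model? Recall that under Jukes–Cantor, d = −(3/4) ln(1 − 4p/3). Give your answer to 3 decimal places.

0.233

d = −(3/4) ln(1 − 4p/3) = −0.75 ln(1 − 0.266667) = −0.75 ln(0.733333)
  = −0.75 × (-0.310155) = 0.232616 substitutions/site.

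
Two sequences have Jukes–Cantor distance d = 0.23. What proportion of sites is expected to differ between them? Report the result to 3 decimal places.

p = (3/4)(1 − e^(−4d/3)) = 0.75 × (1 − e^(-0.306667)) = 0.75 × (1 − 0.735896) = 0.198078.

0.198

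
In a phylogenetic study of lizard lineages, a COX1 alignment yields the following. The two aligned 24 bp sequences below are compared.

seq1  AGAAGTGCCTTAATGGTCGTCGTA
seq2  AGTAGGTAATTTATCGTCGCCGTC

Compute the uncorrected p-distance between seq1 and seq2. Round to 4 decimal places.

The sequences differ at 9 of 24 positions (sites 3, 6, 7, 8, 9, 12, 15, 20, 24).
p = 9/24 = 0.3750.

0.3750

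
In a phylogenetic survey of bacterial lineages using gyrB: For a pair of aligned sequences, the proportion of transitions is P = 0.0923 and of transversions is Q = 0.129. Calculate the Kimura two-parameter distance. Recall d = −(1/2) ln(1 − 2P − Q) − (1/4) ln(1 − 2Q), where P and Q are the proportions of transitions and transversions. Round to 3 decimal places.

Under the Kimura two-parameter model, d = −½ ln(1 − 2P − Q) − ¼ ln(1 − 2Q).
1 − 2P − Q = 0.6864, giving −½ ln(0.6864) = 0.188147.
1 − 2Q = 0.742, giving −¼ ln(0.742) = 0.074602.
d = 0.188147 + 0.074602 = 0.262749.

0.263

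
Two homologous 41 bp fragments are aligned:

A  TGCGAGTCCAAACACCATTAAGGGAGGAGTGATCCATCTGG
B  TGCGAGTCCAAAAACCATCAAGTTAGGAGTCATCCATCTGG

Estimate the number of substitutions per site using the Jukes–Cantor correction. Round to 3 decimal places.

0.133

The sequences differ at 5 of 41 sites (13, 19, 23, 24, 31), so p = 5/41 ≈ 0.121951.
d = −(3/4) ln(1 − 4p/3) = −0.75 ln(1 − 0.162601) = −0.75 ln(0.837399)
  = −0.75 × (-0.177455) = 0.133091 substitutions/site.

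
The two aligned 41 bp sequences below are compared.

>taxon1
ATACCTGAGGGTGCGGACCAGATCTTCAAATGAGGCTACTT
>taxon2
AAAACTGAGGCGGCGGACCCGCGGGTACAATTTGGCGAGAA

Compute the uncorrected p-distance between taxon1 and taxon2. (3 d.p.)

The sequences differ at 17 of 41 positions.
p = 17/41 = 0.414634… ≈ 0.415 (to 3 d.p.).

0.415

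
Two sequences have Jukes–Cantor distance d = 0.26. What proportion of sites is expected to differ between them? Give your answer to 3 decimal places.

0.220

p = (3/4)(1 − e^(−4d/3)) = 0.75 × (1 − e^(-0.346667)) = 0.75 × (1 − 0.707041) = 0.219719.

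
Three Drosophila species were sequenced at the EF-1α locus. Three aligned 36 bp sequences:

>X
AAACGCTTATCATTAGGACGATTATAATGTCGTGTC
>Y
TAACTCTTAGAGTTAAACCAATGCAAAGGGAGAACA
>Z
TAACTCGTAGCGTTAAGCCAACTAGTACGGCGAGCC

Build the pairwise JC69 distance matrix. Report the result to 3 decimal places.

X–Y: 19/36 sites differ → p ≈ 0.527778, d = −0.75 ln(1 − 0.703704) = 0.912297 ≈ 0.912.
X–Z: 15/36 sites differ → p ≈ 0.416667, d = −0.75 ln(1 − 0.555556) = 0.608198 ≈ 0.608.
Y–Z: 12/36 sites differ → p ≈ 0.333333, d = −0.75 ln(1 − 0.444444) = 0.440839 ≈ 0.441.

d(X,Y) = 0.912, d(X,Z) = 0.608, d(Y,Z) = 0.441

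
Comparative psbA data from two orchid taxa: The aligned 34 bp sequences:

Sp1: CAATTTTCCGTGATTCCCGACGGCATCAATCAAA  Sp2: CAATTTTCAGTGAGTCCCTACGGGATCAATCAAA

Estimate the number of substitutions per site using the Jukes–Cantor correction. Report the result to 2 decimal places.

0.13

The sequences differ at 4 of 34 sites (9, 14, 19, 24), so p = 4/34 ≈ 0.117647.
d = −(3/4) ln(1 − 4p/3) = −0.75 ln(1 − 0.156863) = −0.75 ln(0.843137)
  = −0.75 × (-0.170626) = 0.127970 substitutions/site.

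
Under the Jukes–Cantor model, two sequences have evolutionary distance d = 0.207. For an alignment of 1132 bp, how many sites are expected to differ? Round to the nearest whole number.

Invert JC69: p = (3/4)(1 − e^(−4d/3)) = 0.75 × (1 − e^(-0.276)) = 0.75 × (1 − 0.758813) = 0.180890.
Expected differing sites = pL ≈ 0.180890 × 1132 = 204.76748 ≈ 205.

205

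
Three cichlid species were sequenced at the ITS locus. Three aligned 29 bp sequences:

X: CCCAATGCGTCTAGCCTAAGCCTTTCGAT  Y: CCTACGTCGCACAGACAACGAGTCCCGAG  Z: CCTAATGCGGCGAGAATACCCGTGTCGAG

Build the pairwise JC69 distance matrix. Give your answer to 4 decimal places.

X–Y: 15/29 sites differ → p ≈ 0.517241, d = −0.75 ln(1 − 0.689655) = 0.877553 ≈ 0.8776.
X–Z: 10/29 sites differ → p ≈ 0.344828, d = −0.75 ln(1 − 0.459771) = 0.461822 ≈ 0.4618.
Y–Z: 12/29 sites differ → p ≈ 0.413793, d = −0.75 ln(1 − 0.551724) = 0.601760 ≈ 0.6018.

d(X,Y) = 0.8776, d(X,Z) = 0.4618, d(Y,Z) = 0.6018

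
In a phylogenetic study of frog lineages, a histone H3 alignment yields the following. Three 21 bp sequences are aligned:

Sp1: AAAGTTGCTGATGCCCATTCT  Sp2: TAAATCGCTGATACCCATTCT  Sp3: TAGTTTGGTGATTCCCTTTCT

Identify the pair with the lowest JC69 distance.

Sp1–Sp2: 4/21 differ, p = 0.190, d = 0.220.
Sp1–Sp3: 6/21 differ, p = 0.286, d = 0.360.
Sp2–Sp3: 6/21 differ, p = 0.286, d = 0.360.
The smallest distance is between Sp1 and Sp2.

Sp1 and Sp2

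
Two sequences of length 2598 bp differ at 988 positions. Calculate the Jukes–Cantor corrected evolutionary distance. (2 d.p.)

p = 988/2598 ≈ 0.380293.
d = −(3/4) ln(1 − 4p/3) = −0.75 ln(1 − 0.507057) = −0.75 ln(0.492943)
  = −0.75 × (-0.707362) = 0.530522 substitutions/site.

0.53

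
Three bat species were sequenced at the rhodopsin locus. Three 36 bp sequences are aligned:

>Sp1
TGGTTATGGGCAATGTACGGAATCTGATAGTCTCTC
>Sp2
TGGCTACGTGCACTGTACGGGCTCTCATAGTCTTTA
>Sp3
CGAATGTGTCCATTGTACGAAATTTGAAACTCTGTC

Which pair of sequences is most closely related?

Sp1–Sp2: 9/36 differ, p = 0.250, d = 0.304.
Sp1–Sp3: 12/36 differ, p = 0.333, d = 0.441.
Sp2–Sp3: 16/36 differ, p = 0.444, d = 0.673.
The smallest distance is between Sp1 and Sp2.

Sp1 and Sp2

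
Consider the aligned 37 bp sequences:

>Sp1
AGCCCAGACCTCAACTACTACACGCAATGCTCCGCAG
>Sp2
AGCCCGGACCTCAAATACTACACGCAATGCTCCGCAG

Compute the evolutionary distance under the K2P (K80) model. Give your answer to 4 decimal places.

0.0562

Of 37 sites, 1 differences are transitions and 1 are transversions, so P = 1/37 ≈ 0.027027 and Q = 1/37 ≈ 0.027027.
Under the Kimura two-parameter model, d = −½ ln(1 − 2P − Q) − ¼ ln(1 − 2Q).
1 − 2P − Q = 0.918919, giving −½ ln(0.918919) = 0.042279.
1 − 2Q = 0.945946, giving −¼ ln(0.945946) = 0.013892.
d = 0.042279 + 0.013892 = 0.056171.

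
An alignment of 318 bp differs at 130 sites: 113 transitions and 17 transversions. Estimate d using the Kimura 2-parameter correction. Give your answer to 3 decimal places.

0.751

P = 113/318 ≈ 0.355346 and Q = 17/318 ≈ 0.053459.
Under the Kimura two-parameter model, d = −½ ln(1 − 2P − Q) − ¼ ln(1 − 2Q).
1 − 2P − Q = 0.235849, giving −½ ln(0.235849) = 0.722282.
1 − 2Q = 0.893082, giving −¼ ln(0.893082) = 0.028269.
d = 0.722282 + 0.028269 = 0.750551.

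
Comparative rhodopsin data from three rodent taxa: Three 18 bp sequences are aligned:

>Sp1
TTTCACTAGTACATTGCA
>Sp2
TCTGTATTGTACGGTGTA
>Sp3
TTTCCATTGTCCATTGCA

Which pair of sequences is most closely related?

Sp1 and Sp3

Sp1–Sp2: 8/18 differ, p = 0.444, d = 0.673.
Sp1–Sp3: 4/18 differ, p = 0.222, d = 0.264.
Sp2–Sp3: 7/18 differ, p = 0.389, d = 0.548.
The smallest distance is between Sp1 and Sp3.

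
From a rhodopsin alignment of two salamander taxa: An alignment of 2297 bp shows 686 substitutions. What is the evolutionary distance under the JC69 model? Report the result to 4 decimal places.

p = 686/2297 ≈ 0.29865.
d = −(3/4) ln(1 − 4p/3) = −0.75 ln(1 − 0.3982) = −0.75 ln(0.6018)
  = −0.75 × (-0.507830) = 0.380873 substitutions/site.

0.3809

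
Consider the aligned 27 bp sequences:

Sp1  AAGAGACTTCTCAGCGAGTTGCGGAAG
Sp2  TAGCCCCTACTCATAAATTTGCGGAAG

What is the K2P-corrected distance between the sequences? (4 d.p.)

Of 27 sites, 1 differences are transitions and 8 are transversions, so P = 1/27 ≈ 0.037037 and Q = 8/27 ≈ 0.296296.
Under the Kimura two-parameter model, d = −½ ln(1 − 2P − Q) − ¼ ln(1 − 2Q).
1 − 2P − Q = 0.62963, giving −½ ln(0.62963) = 0.231311.
1 − 2Q = 0.407408, giving −¼ ln(0.407408) = 0.224485.
d = 0.231311 + 0.224485 = 0.455796.

0.4558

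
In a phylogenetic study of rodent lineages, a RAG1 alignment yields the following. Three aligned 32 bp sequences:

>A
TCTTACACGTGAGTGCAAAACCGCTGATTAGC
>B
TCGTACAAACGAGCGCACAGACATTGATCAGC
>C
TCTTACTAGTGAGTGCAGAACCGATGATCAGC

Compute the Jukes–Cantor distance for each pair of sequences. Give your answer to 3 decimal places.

d(A,B) = 0.460, d(A,C) = 0.175, d(B,C) = 0.404

A–B: 11/32 sites differ → p = 0.34375, d = −0.75 ln(1 − 0.458333) = 0.459828 ≈ 0.460.
A–C: 5/32 sites differ → p = 0.15625, d = −0.75 ln(1 − 0.208333) = 0.175211 ≈ 0.175.
B–C: 10/32 sites differ → p = 0.3125, d = −0.75 ln(1 − 0.416667) = 0.404248 ≈ 0.404.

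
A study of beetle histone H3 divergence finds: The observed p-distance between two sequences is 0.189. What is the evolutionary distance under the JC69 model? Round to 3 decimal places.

0.218

d = −(3/4) ln(1 − 4p/3) = −0.75 ln(1 − 0.252) = −0.75 ln(0.748)
  = −0.75 × (-0.290352) = 0.217764 substitutions/site.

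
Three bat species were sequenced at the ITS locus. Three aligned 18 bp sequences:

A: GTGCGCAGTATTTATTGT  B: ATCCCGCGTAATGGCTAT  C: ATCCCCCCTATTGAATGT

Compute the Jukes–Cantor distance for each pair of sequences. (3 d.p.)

d(A,B) = 1.012, d(A,C) = 0.548, d(B,C) = 0.441

A–B: 10/18 sites differ → p ≈ 0.555556, d = −0.75 ln(1 − 0.740741) = 1.012446 ≈ 1.012.
A–C: 7/18 sites differ → p ≈ 0.388889, d = −0.75 ln(1 − 0.518519) = 0.548166 ≈ 0.548.
B–C: 6/18 sites differ → p ≈ 0.333333, d = −0.75 ln(1 − 0.444444) = 0.440839 ≈ 0.441.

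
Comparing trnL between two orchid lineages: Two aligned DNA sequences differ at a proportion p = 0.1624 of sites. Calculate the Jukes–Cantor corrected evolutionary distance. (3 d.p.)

d = −(3/4) ln(1 − 4p/3) = −0.75 ln(1 − 0.216533) = −0.75 ln(0.783467)
  = −0.75 × (-0.244026) = 0.183020 substitutions/site.

0.183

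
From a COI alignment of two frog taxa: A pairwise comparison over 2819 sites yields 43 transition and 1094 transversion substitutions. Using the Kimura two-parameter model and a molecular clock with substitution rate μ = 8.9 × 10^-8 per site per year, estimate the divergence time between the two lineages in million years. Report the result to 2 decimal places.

P = 43/2819 ≈ 0.015254 and Q = 1094/2819 ≈ 0.388081.
Under the Kimura two-parameter model, d = −½ ln(1 − 2P − Q) − ¼ ln(1 − 2Q).
1 − 2P − Q = 0.581411, giving −½ ln(0.581411) = 0.271149.
1 − 2Q = 0.223838, giving −¼ ln(0.223838) = 0.374208.
d = 0.271149 + 0.374208 = 0.645357.
Under a molecular clock d = 2μt, so t = d/(2μ) = 0.645357 / (2 × 8.9 × 10^-8) = 3.63 million years.

3.63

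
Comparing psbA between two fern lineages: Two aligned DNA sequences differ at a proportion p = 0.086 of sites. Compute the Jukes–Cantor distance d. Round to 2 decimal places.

0.09

d = −(3/4) ln(1 − 4p/3) = −0.75 ln(1 − 0.114667) = −0.75 ln(0.885333)
  = −0.75 × (-0.121791) = 0.091343 substitutions/site.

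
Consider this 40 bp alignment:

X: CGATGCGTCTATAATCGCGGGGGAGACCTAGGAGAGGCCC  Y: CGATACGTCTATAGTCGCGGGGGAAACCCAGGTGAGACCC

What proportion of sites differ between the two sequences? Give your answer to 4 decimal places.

The sequences differ at 6 of 40 positions (sites 5, 14, 25, 29, 33, 37).
p = 6/40 = 0.1500.

0.1500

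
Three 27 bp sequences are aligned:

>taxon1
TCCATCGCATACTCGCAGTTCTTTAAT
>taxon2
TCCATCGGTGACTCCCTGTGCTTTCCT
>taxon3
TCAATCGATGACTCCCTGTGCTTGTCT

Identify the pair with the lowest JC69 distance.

taxon2 and taxon3

taxon1–taxon2: 8/27 differ, p = 0.296, d = 0.377.
taxon1–taxon3: 10/27 differ, p = 0.370, d = 0.511.
taxon2–taxon3: 4/27 differ, p = 0.148, d = 0.165.
The smallest distance is between taxon2 and taxon3.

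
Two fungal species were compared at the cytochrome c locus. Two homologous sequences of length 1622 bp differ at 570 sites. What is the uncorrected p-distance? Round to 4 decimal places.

0.3514

p = 570/1622 = 0.351418… ≈ 0.3514 (to 4 d.p.).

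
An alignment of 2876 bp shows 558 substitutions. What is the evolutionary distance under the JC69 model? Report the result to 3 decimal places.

p = 558/2876 ≈ 0.194019.
d = −(3/4) ln(1 − 4p/3) = −0.75 ln(1 − 0.258692) = −0.75 ln(0.741308)
  = −0.75 × (-0.299339) = 0.224504 substitutions/site.

0.225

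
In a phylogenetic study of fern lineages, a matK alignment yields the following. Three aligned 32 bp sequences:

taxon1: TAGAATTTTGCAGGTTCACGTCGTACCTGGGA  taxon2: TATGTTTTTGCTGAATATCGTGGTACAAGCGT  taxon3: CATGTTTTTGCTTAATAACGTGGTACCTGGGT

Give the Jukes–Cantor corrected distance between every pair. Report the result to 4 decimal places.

taxon1–taxon2: 13/32 sites differ → p = 0.40625, d = −0.75 ln(1 − 0.541667) = 0.585119 ≈ 0.5851.
taxon1–taxon3: 11/32 sites differ → p = 0.34375, d = −0.75 ln(1 − 0.458333) = 0.459828 ≈ 0.4598.
taxon2–taxon3: 6/32 sites differ → p = 0.1875, d = −0.75 ln(1 − 0.25) = 0.215762 ≈ 0.2158.

d(taxon1,taxon2) = 0.5851, d(taxon1,taxon3) = 0.4598, d(taxon2,taxon3) = 0.2158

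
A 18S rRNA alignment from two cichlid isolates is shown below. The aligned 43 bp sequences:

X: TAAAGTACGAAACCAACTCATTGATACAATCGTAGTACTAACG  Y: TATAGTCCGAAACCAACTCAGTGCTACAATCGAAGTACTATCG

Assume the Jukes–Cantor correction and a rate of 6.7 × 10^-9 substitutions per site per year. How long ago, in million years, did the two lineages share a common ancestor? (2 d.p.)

11.52

The sequences differ at 6 of 43 sites (3, 7, 21, 24, 33, 41), so p = 6/43 ≈ 0.139535.
d = −(3/4) ln(1 − 4p/3) = −0.75 ln(1 − 0.186047) = −0.75 ln(0.813953)
  = −0.75 × (-0.205853) = 0.154390 substitutions/site.
Under a molecular clock d = 2μt, so t = d/(2μ) = 0.154390 / (2 × 6.7 × 10^-9) = 11.52 million years.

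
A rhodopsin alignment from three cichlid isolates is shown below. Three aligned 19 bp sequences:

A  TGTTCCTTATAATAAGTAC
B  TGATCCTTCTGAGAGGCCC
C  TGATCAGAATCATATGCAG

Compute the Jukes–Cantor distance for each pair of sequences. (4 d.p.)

A–B: 7/19 sites differ → p ≈ 0.368421, d = −0.75 ln(1 − 0.491228) = 0.506816 ≈ 0.5068.
A–C: 8/19 sites differ → p ≈ 0.421053, d = −0.75 ln(1 − 0.561404) = 0.618132 ≈ 0.6181.
B–C: 9/19 sites differ → p ≈ 0.473684, d = −0.75 ln(1 − 0.631579) = 0.748897 ≈ 0.7489.

d(A,B) = 0.5068, d(A,C) = 0.6181, d(B,C) = 0.7489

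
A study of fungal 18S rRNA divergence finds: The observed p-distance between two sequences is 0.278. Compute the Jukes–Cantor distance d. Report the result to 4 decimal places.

d = −(3/4) ln(1 − 4p/3) = −0.75 ln(1 − 0.370667) = −0.75 ln(0.629333)
  = −0.75 × (-0.463095) = 0.347321 substitutions/site.

0.3473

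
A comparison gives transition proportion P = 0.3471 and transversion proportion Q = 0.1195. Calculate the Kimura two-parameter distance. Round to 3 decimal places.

Under the Kimura two-parameter model, d = −½ ln(1 − 2P − Q) − ¼ ln(1 − 2Q).
1 − 2P − Q = 0.1863, giving −½ ln(0.1863) = 0.840199.
1 − 2Q = 0.761, giving −¼ ln(0.761) = 0.068280.
d = 0.840199 + 0.068280 = 0.908479.

0.908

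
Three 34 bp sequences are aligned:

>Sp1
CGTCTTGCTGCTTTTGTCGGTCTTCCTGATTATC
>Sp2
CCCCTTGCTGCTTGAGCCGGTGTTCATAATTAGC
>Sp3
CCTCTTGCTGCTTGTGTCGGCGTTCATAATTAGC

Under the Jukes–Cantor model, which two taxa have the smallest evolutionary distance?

Sp2 and Sp3

Sp1–Sp2: 9/34 differ, p = 0.265, d = 0.326.
Sp1–Sp3: 7/34 differ, p = 0.206, d = 0.241.
Sp2–Sp3: 4/34 differ, p = 0.118, d = 0.128.
The smallest distance is between Sp2 and Sp3.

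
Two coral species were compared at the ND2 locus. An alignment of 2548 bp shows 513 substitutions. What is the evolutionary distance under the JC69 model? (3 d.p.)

p = 513/2548 ≈ 0.201334.
d = −(3/4) ln(1 − 4p/3) = −0.75 ln(1 − 0.268445) = −0.75 ln(0.731555)
  = −0.75 × (-0.312583) = 0.234437 substitutions/site.

0.234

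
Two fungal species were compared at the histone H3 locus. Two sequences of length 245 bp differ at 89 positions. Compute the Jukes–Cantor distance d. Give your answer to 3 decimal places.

p = 89/245 ≈ 0.363265.
d = −(3/4) ln(1 − 4p/3) = −0.75 ln(1 − 0.484353) = −0.75 ln(0.515647)
  = −0.75 × (-0.662333) = 0.496750 substitutions/site.

0.497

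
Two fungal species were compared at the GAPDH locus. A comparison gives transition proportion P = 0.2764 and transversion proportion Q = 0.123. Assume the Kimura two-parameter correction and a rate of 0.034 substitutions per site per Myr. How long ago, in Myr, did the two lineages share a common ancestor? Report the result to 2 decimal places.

Under the Kimura two-parameter model, d = −½ ln(1 − 2P − Q) − ¼ ln(1 − 2Q).
1 − 2P − Q = 0.3242, giving −½ ln(0.3242) = 0.563197.
1 − 2Q = 0.754, giving −¼ ln(0.754) = 0.070591.
d = 0.563197 + 0.070591 = 0.633788.
Under a molecular clock d = 2μt, so t = d/(2μ) = 0.633788 / (2 × 0.034) = 9.32 Myr.

9.32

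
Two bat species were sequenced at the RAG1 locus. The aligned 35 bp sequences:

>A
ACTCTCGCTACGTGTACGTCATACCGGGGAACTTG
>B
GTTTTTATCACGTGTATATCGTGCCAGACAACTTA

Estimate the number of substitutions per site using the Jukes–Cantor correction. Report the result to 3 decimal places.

The sequences differ at 15 of 35 sites, so p = 15/35 ≈ 0.428571.
d = −(3/4) ln(1 − 4p/3) = −0.75 ln(1 − 0.571428) = −0.75 ln(0.428572)
  = −0.75 × (-0.847297) = 0.635473 substitutions/site.

0.635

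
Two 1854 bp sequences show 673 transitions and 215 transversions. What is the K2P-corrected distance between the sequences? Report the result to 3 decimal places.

0.988

P = 673/1854 ≈ 0.362999 and Q = 215/1854 ≈ 0.115965.
Under the Kimura two-parameter model, d = −½ ln(1 − 2P − Q) − ¼ ln(1 − 2Q).
1 − 2P − Q = 0.158037, giving −½ ln(0.158037) = 0.922463.
1 − 2Q = 0.76807, giving −¼ ln(0.76807) = 0.065969.
d = 0.922463 + 0.065969 = 0.988432.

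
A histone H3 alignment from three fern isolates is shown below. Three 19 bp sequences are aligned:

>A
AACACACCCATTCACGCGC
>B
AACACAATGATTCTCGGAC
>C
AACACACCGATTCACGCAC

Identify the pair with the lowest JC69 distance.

A and C

A–B: 6/19 differ, p = 0.316, d = 0.410.
A–C: 2/19 differ, p = 0.105, d = 0.113.
B–C: 4/19 differ, p = 0.211, d = 0.247.
The smallest distance is between A and C.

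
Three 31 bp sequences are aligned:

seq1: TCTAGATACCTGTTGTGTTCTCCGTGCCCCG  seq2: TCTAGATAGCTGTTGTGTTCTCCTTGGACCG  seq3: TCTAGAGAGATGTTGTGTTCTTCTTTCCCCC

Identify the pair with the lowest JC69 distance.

seq1 and seq2

seq1–seq2: 4/31 differ, p = 0.129, d = 0.142.
seq1–seq3: 7/31 differ, p = 0.226, d = 0.269.
seq2–seq3: 7/31 differ, p = 0.226, d = 0.269.
The smallest distance is between seq1 and seq2.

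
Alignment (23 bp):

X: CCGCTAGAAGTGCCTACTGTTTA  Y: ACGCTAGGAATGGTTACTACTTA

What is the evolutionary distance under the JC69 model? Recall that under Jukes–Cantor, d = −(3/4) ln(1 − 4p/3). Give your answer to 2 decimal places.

The sequences differ at 7 of 23 sites (1, 8, 10, 13, 14, 19, 20), so p = 7/23 ≈ 0.304348.
d = −(3/4) ln(1 − 4p/3) = −0.75 ln(1 − 0.405797) = −0.75 ln(0.594203)
  = −0.75 × (-0.520534) = 0.390401 substitutions/site.

0.39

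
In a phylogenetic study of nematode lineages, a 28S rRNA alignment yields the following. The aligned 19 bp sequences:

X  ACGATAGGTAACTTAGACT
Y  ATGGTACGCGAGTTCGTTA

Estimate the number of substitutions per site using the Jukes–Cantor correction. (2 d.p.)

0.91

The sequences differ at 10 of 19 sites (2, 4, 7, 9, 10, 12, 15, 17, 18, 19), so p = 10/19 ≈ 0.526316.
d = −(3/4) ln(1 − 4p/3) = −0.75 ln(1 − 0.701755) = −0.75 ln(0.298245)
  = −0.75 × (-1.209840) = 0.907380 substitutions/site.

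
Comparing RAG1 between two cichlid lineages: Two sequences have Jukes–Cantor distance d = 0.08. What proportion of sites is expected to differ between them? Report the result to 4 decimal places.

p = (3/4)(1 − e^(−4d/3)) = 0.75 × (1 − e^(-0.106667)) = 0.75 × (1 − 0.898825) = 0.075881.

0.0759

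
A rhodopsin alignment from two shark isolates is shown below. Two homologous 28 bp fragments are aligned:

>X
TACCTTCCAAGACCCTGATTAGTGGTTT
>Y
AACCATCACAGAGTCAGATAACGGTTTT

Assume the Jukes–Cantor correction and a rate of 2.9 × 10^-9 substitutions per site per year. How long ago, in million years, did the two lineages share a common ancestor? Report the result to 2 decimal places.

95.94

The sequences differ at 11 of 28 sites, so p = 11/28 ≈ 0.392857.
d = −(3/4) ln(1 − 4p/3) = −0.75 ln(1 − 0.523809) = −0.75 ln(0.476191)
  = −0.75 × (-0.741936) = 0.556452 substitutions/site.
Under a molecular clock d = 2μt, so t = d/(2μ) = 0.556452 / (2 × 2.9 × 10^-9) = 95.94 million years.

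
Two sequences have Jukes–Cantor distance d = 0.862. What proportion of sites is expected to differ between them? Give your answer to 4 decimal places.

0.5124

p = (3/4)(1 − e^(−4d/3)) = 0.75 × (1 − e^(-1.149333)) = 0.75 × (1 − 0.316848) = 0.512364.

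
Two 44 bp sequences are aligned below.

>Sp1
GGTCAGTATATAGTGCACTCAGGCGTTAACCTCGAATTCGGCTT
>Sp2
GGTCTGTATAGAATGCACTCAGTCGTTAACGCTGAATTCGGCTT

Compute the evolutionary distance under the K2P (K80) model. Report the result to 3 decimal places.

Of 44 sites, 3 differences are transitions and 4 are transversions, so P = 3/44 ≈ 0.068182 and Q = 4/44 ≈ 0.090909.
Under the Kimura two-parameter model, d = −½ ln(1 − 2P − Q) − ¼ ln(1 − 2Q).
1 − 2P − Q = 0.772727, giving −½ ln(0.772727) = 0.128915.
1 − 2Q = 0.818182, giving −¼ ln(0.818182) = 0.050168.
d = 0.128915 + 0.050168 = 0.179083.

0.179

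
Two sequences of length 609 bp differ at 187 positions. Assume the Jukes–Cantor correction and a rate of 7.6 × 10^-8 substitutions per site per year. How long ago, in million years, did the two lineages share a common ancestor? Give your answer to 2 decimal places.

2.60

p = 187/609 ≈ 0.307061.
d = −(3/4) ln(1 − 4p/3) = −0.75 ln(1 − 0.409415) = −0.75 ln(0.590585)
  = −0.75 × (-0.526642) = 0.394982 substitutions/site.
Under a molecular clock d = 2μt, so t = d/(2μ) = 0.394982 / (2 × 7.6 × 10^-8) = 2.60 million years.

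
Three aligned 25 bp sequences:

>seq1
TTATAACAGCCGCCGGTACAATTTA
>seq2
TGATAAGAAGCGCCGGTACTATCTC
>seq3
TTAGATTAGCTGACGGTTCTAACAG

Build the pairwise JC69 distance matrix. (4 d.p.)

seq1–seq2: 7/25 sites differ → p = 0.28, d = −0.75 ln(1 − 0.373333) = 0.350505 ≈ 0.3505.
seq1–seq3: 11/25 sites differ → p = 0.44, d = −0.75 ln(1 − 0.586667) = 0.662626 ≈ 0.6626.
seq2–seq3: 12/25 sites differ → p = 0.48, d = −0.75 ln(1 − 0.64) = 0.766238 ≈ 0.7662.

d(seq1,seq2) = 0.3505, d(seq1,seq3) = 0.6626, d(seq2,seq3) = 0.7662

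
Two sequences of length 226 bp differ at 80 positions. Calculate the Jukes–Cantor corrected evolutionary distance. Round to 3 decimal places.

p = 80/226 ≈ 0.353982.
d = −(3/4) ln(1 − 4p/3) = −0.75 ln(1 − 0.471976) = −0.75 ln(0.528024)
  = −0.75 × (-0.638614) = 0.478961 substitutions/site.

0.479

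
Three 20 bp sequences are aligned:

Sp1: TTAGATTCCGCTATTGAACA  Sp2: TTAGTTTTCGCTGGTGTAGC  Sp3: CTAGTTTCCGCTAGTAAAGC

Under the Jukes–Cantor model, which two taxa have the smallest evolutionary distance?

Sp2 and Sp3

Sp1–Sp2: 7/20 differ, p = 0.350, d = 0.471.
Sp1–Sp3: 6/20 differ, p = 0.300, d = 0.383.
Sp2–Sp3: 5/20 differ, p = 0.250, d = 0.304.
The smallest distance is between Sp2 and Sp3.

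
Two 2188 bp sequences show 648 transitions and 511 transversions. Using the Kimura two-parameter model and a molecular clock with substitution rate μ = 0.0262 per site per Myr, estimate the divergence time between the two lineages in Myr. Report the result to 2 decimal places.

19.68

P = 648/2188 ≈ 0.296161 and Q = 511/2188 ≈ 0.233547.
Under the Kimura two-parameter model, d = −½ ln(1 − 2P − Q) − ¼ ln(1 − 2Q).
1 − 2P − Q = 0.174131, giving −½ ln(0.174131) = 0.873974.
1 − 2Q = 0.532906, giving −¼ ln(0.532906) = 0.157353.
d = 0.873974 + 0.157353 = 1.031327.
Under a molecular clock d = 2μt, so t = d/(2μ) = 1.031327 / (2 × 0.0262) = 19.68 Myr.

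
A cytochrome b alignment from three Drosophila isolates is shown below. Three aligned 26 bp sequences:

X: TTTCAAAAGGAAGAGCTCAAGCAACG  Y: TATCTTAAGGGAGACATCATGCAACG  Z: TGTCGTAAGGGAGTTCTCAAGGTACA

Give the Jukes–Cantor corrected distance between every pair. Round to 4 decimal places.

X–Y: 7/26 sites differ → p ≈ 0.269231, d = −0.75 ln(1 − 0.358975) = 0.333515 ≈ 0.3335.
X–Z: 9/26 sites differ → p ≈ 0.346154, d = −0.75 ln(1 − 0.461539) = 0.464280 ≈ 0.4643.
Y–Z: 9/26 sites differ → p ≈ 0.346154, d = −0.75 ln(1 − 0.461539) = 0.464280 ≈ 0.4643.

d(X,Y) = 0.3335, d(X,Z) = 0.4643, d(Y,Z) = 0.4643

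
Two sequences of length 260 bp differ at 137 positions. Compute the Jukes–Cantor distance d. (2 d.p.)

p = 137/260 ≈ 0.526923.
d = −(3/4) ln(1 − 4p/3) = −0.75 ln(1 − 0.702564) = −0.75 ln(0.297436)
  = −0.75 × (-1.212556) = 0.909417 substitutions/site.

0.91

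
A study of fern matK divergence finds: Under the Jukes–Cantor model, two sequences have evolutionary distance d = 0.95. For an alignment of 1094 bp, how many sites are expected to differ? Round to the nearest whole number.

589

Invert JC69: p = (3/4)(1 − e^(−4d/3)) = 0.75 × (1 − e^(-1.266667)) = 0.75 × (1 − 0.281769) = 0.538673.
Expected differing sites = pL ≈ 0.538673 × 1094 = 589.308262 ≈ 589.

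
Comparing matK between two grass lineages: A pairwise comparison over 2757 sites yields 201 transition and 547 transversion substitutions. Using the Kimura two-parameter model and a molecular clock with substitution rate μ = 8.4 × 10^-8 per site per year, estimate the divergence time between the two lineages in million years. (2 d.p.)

2.01

P = 201/2757 ≈ 0.072905 and Q = 547/2757 ≈ 0.198404.
Under the Kimura two-parameter model, d = −½ ln(1 − 2P − Q) − ¼ ln(1 − 2Q).
1 − 2P − Q = 0.655786, giving −½ ln(0.655786) = 0.210960.
1 − 2Q = 0.603192, giving −¼ ln(0.603192) = 0.126380.
d = 0.210960 + 0.126380 = 0.337340.
Under a molecular clock d = 2μt, so t = d/(2μ) = 0.337340 / (2 × 8.4 × 10^-8) = 2.01 million years.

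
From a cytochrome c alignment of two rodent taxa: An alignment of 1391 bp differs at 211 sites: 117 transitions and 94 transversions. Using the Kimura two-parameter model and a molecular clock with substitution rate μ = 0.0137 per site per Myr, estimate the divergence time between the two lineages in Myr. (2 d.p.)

P = 117/1391 ≈ 0.084112 and Q = 94/1391 ≈ 0.067577.
Under the Kimura two-parameter model, d = −½ ln(1 − 2P − Q) − ¼ ln(1 − 2Q).
1 − 2P − Q = 0.764199, giving −½ ln(0.764199) = 0.134464.
1 − 2Q = 0.864846, giving −¼ ln(0.864846) = 0.036301.
d = 0.134464 + 0.036301 = 0.170765.
Under a molecular clock d = 2μt, so t = d/(2μ) = 0.170765 / (2 × 0.0137) = 6.23 Myr.

6.23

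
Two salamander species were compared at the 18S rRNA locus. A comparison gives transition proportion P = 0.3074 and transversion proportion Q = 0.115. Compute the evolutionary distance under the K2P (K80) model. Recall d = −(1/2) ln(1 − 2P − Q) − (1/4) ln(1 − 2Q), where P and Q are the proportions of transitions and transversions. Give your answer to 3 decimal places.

0.720

Under the Kimura two-parameter model, d = −½ ln(1 − 2P − Q) − ¼ ln(1 − 2Q).
1 − 2P − Q = 0.2702, giving −½ ln(0.2702) = 0.654296.
1 − 2Q = 0.77, giving −¼ ln(0.77) = 0.065341.
d = 0.654296 + 0.065341 = 0.719637.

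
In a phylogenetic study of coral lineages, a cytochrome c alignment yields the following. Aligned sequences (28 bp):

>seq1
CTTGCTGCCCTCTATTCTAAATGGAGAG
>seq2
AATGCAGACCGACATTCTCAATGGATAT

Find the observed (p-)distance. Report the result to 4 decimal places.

The sequences differ at 10 of 28 positions (sites 1, 2, 6, 8, 11, 12, 13, 19, 26, 28).
p = 10/28 = 0.357142… ≈ 0.3571 (to 4 d.p.).

0.3571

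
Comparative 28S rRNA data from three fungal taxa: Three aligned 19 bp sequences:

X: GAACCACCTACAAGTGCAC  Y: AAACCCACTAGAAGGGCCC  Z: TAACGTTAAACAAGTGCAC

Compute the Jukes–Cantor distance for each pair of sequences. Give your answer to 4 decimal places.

d(X,Y) = 0.4099, d(X,Z) = 0.4099, d(Y,Z) = 0.7489

X–Y: 6/19 sites differ → p ≈ 0.315789, d = −0.75 ln(1 − 0.421052) = 0.409907 ≈ 0.4099.
X–Z: 6/19 sites differ → p ≈ 0.315789, d = −0.75 ln(1 − 0.421052) = 0.409907 ≈ 0.4099.
Y–Z: 9/19 sites differ → p ≈ 0.473684, d = −0.75 ln(1 − 0.631579) = 0.748897 ≈ 0.7489.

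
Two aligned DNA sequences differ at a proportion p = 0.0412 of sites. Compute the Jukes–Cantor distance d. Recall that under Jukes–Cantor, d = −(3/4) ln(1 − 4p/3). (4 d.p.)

d = −(3/4) ln(1 − 4p/3) = −0.75 ln(1 − 0.054933) = −0.75 ln(0.945067)
  = −0.75 × (-0.056499) = 0.042374 substitutions/site.

0.0424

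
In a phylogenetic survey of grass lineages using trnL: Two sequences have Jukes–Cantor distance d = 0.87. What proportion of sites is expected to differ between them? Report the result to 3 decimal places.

0.515

p = (3/4)(1 − e^(−4d/3)) = 0.75 × (1 − e^(-1.16)) = 0.75 × (1 − 0.313486) = 0.514886.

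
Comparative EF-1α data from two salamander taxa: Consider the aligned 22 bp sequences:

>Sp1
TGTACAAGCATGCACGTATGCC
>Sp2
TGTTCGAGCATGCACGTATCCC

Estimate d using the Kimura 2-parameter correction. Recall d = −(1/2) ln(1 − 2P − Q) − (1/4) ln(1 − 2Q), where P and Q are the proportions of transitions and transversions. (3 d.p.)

0.151

Of 22 sites, 1 differences are transitions and 2 are transversions, so P = 1/22 ≈ 0.045455 and Q = 2/22 ≈ 0.090909.
Under the Kimura two-parameter model, d = −½ ln(1 − 2P − Q) − ¼ ln(1 − 2Q).
1 − 2P − Q = 0.818181, giving −½ ln(0.818181) = 0.100336.
1 − 2Q = 0.818182, giving −¼ ln(0.818182) = 0.050168.
d = 0.100336 + 0.050168 = 0.150504.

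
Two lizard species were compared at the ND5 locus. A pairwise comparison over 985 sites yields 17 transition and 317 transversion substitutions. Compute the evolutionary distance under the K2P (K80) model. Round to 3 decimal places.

0.478

P = 17/985 ≈ 0.017259 and Q = 317/985 ≈ 0.321827.
Under the Kimura two-parameter model, d = −½ ln(1 − 2P − Q) − ¼ ln(1 − 2Q).
1 − 2P − Q = 0.643655, giving −½ ln(0.643655) = 0.220296.
1 − 2Q = 0.356346, giving −¼ ln(0.356346) = 0.257963.
d = 0.220296 + 0.257963 = 0.478259.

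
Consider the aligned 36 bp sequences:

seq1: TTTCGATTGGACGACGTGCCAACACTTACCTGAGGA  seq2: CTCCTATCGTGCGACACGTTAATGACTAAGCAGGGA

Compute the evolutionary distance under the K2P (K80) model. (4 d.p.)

Of 36 sites, 14 differences are transitions and 5 are transversions, so P = 14/36 ≈ 0.388889 and Q = 5/36 ≈ 0.138889.
Under the Kimura two-parameter model, d = −½ ln(1 − 2P − Q) − ¼ ln(1 − 2Q).
1 − 2P − Q = 0.083333, giving −½ ln(0.083333) = 1.242455.
1 − 2Q = 0.722222, giving −¼ ln(0.722222) = 0.081356.
d = 1.242455 + 0.081356 = 1.323811.

1.3238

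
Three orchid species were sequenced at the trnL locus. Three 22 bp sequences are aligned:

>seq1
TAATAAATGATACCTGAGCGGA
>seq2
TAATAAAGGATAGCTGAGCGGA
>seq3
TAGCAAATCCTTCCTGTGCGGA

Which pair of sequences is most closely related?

seq1 and seq2

seq1–seq2: 2/22 differ, p = 0.091, d = 0.097.
seq1–seq3: 6/22 differ, p = 0.273, d = 0.339.
seq2–seq3: 8/22 differ, p = 0.364, d = 0.497.
The smallest distance is between seq1 and seq2.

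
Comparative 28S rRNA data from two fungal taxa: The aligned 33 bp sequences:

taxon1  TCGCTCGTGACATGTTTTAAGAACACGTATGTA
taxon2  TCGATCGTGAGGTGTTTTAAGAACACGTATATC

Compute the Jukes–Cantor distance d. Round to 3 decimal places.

0.169

The sequences differ at 5 of 33 sites (4, 11, 12, 31, 33), so p = 5/33 ≈ 0.151515.
d = −(3/4) ln(1 − 4p/3) = −0.75 ln(1 − 0.20202) = −0.75 ln(0.79798)
  = −0.75 × (-0.225672) = 0.169254 substitutions/site.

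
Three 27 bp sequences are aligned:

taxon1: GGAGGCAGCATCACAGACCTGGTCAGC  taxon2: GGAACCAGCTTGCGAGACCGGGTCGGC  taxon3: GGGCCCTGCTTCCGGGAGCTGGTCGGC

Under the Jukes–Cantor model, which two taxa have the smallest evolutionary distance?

taxon2 and taxon3

taxon1–taxon2: 8/27 differ, p = 0.296, d = 0.377.
taxon1–taxon3: 10/27 differ, p = 0.370, d = 0.511.
taxon2–taxon3: 7/27 differ, p = 0.259, d = 0.318.
The smallest distance is between taxon2 and taxon3.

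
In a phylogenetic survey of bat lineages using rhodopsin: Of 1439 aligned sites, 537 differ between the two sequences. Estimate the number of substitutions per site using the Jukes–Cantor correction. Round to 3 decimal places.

p = 537/1439 ≈ 0.373176.
d = −(3/4) ln(1 − 4p/3) = −0.75 ln(1 − 0.497568) = −0.75 ln(0.502432)
  = −0.75 × (-0.688295) = 0.516221 substitutions/site.

0.516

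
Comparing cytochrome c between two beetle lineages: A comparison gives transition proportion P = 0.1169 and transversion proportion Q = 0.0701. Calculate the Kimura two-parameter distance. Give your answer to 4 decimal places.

0.2189

Under the Kimura two-parameter model, d = −½ ln(1 − 2P − Q) − ¼ ln(1 − 2Q).
1 − 2P − Q = 0.6961, giving −½ ln(0.6961) = 0.181131.
1 − 2Q = 0.8598, giving −¼ ln(0.8598) = 0.037764.
d = 0.181131 + 0.037764 = 0.218895.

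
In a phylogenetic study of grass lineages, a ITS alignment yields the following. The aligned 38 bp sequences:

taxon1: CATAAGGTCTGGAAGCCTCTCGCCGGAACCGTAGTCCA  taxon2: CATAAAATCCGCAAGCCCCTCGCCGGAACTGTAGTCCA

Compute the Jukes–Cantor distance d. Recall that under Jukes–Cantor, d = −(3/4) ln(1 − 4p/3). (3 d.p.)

The sequences differ at 6 of 38 sites (6, 7, 10, 12, 18, 30), so p = 6/38 ≈ 0.157895.
d = −(3/4) ln(1 − 4p/3) = −0.75 ln(1 − 0.210527) = −0.75 ln(0.789473)
  = −0.75 × (-0.236390) = 0.177293 substitutions/site.

0.177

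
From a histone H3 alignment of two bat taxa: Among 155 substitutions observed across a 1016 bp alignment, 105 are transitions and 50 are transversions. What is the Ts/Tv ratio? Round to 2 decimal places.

2.10

R = 105/50 = 2.10.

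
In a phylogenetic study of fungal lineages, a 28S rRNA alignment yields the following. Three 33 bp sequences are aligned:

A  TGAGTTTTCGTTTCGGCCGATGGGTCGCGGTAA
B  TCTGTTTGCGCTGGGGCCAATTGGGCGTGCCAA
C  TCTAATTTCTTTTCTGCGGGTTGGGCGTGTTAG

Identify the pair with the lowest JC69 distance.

A and B

A–B: 12/33 differ, p = 0.364, d = 0.497.
A–C: 13/33 differ, p = 0.394, d = 0.559.
B–C: 14/33 differ, p = 0.424, d = 0.625.
The smallest distance is between A and B.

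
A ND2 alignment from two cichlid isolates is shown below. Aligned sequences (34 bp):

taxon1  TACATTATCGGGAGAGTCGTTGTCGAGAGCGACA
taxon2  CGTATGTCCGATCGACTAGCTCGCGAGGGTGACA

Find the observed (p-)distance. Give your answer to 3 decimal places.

0.471

The sequences differ at 16 of 34 positions.
p = 16/34 = 0.470588… ≈ 0.471 (to 3 d.p.).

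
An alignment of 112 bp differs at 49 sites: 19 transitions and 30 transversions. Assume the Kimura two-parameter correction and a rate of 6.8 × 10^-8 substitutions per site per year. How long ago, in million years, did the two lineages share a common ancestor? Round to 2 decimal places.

P = 19/112 ≈ 0.169643 and Q = 30/112 ≈ 0.267857.
Under the Kimura two-parameter model, d = −½ ln(1 − 2P − Q) − ¼ ln(1 − 2Q).
1 − 2P − Q = 0.392857, giving −½ ln(0.392857) = 0.467155.
1 − 2Q = 0.464286, giving −¼ ln(0.464286) = 0.191814.
d = 0.467155 + 0.191814 = 0.658969.
Under a molecular clock d = 2μt, so t = d/(2μ) = 0.658969 / (2 × 6.8 × 10^-8) = 4.85 million years.

4.85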